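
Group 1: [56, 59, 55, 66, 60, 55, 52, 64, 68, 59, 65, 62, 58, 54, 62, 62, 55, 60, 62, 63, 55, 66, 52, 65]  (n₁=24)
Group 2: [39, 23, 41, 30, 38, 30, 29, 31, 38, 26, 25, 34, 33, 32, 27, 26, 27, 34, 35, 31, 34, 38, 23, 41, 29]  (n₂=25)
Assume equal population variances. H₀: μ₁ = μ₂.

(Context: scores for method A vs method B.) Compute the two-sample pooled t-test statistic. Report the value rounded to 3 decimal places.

x̄₁=59.792, s₁=4.718, n₁=24
x̄₂=31.760, s₂=5.403, n₂=25
s_p² = [23·4.718² + 24·5.403²]/47 = 25.7983
SE = √(s_p²·(1/24+1/25)) = 1.4515
t = (59.792−31.760)/1.4515 = 19.3122
df = 47

test statistic = 19.312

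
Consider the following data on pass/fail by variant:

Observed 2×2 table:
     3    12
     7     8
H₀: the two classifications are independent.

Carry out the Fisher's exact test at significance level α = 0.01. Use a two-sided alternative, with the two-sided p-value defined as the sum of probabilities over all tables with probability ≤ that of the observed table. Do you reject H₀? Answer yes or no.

reject H₀: no

Margins: r₁=15, r₂=15, c₁=10, c₂=20, n=30
p_obs = C(15,3)·C(15,7)/C(30,10); sum pmf over tables with pmf ≤ p_obs
p-value (two-sided) = 0.24508
At α=0.01: p ≥ α → fail to reject H₀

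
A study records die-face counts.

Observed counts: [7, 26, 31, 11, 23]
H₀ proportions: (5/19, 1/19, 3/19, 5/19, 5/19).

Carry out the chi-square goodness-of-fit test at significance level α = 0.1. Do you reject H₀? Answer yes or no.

reject H₀: yes

n = 98; E_i = n·p_i = [25.79, 5.16, 15.47, 25.79, 25.79]
χ² = (7−25.79)²/25.79 + (26−5.16)²/5.16 + (31−15.47)²/15.47 + (11−25.79)²/25.79 + (23−25.79)²/25.79 = 122.2707
df = 4
p-value (upper-tail) = 0.00000
At α=0.1: p < α → reject H₀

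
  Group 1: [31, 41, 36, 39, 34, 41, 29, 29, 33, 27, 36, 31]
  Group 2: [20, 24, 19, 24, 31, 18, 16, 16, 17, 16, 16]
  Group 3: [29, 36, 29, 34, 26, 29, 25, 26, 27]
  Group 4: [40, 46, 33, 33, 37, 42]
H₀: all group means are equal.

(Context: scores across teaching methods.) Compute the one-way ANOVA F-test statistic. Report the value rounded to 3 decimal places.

Group means [33.92, 19.73, 29.00, 38.50], grand mean 29.368
SSB = Σnᵢ(x̄ᵢ−x̄)² = 1772.244; SSW = ΣΣ(x−x̄ᵢ)² = 724.598
MSB = 1772.244/3 = 590.7479; MSW = 724.598/34 = 21.3117
F = MSB/MSW = 27.7194
df = (3, 34)

test statistic = 27.719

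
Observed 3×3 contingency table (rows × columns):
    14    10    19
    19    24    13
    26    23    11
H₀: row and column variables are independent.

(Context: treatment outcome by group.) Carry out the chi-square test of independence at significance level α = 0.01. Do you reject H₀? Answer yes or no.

reject H₀: no

Row totals [43, 56, 60], col totals [59, 57, 43], n=159
χ² = (14−15.96)²/15.96 + (10−15.42)²/15.42 + (19−11.63)²/11.63 + (19−20.78)²/20.78 + (24−20.08)²/20.08 + (13−15.14)²/15.14 + (26−22.26)²/22.26 + (23−21.51)²/21.51 + (11−16.23)²/16.23 = 10.4511
df = 4
p-value (upper-tail) = 0.03348
At α=0.01: p ≥ α → fail to reject H₀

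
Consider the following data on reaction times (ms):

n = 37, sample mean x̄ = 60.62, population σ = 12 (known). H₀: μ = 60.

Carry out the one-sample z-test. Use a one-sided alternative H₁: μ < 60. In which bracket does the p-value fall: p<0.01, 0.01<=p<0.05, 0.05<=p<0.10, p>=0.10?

p-value bracket: p>=0.10

SE = σ/√n = 12/√37 = 1.9728
z = (x̄−μ₀)/SE = (60.62−60)/1.9728 = 0.3143
p-value (one-sided, H₁ less) = 0.62334
→ bracket: p>=0.10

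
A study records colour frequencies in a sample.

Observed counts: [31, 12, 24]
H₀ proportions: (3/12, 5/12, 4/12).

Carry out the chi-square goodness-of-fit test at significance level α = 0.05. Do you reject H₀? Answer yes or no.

reject H₀: yes

n = 67; E_i = n·p_i = [16.75, 27.92, 22.33]
χ² = (31−16.75)²/16.75 + (12−27.92)²/27.92 + (24−22.33)²/22.33 = 21.3224
df = 2
p-value (upper-tail) = 0.00002
At α=0.05: p < α → reject H₀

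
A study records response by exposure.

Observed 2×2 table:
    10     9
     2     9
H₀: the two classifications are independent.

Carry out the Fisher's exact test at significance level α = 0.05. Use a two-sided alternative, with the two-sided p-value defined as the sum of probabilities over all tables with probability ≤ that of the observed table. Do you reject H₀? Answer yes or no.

reject H₀: no

Margins: r₁=19, r₂=11, c₁=12, c₂=18, n=30
p_obs = C(19,10)·C(11,2)/C(30,12); sum pmf over tables with pmf ≤ p_obs
p-value (two-sided) = 0.12133
At α=0.05: p ≥ α → fail to reject H₀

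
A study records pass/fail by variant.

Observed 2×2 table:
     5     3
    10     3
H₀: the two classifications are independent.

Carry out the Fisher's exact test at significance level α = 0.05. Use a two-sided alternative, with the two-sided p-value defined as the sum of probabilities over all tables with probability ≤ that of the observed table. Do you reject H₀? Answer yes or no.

reject H₀: no

Margins: r₁=8, r₂=13, c₁=15, c₂=6, n=21
p_obs = C(8,5)·C(13,10)/C(21,15); sum pmf over tables with pmf ≤ p_obs
p-value (two-sided) = 0.63106
At α=0.05: p ≥ α → fail to reject H₀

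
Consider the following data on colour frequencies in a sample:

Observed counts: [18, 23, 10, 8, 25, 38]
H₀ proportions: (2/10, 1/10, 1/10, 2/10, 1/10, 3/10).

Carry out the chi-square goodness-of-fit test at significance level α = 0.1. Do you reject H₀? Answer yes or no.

n = 122; E_i = n·p_i = [24.40, 12.20, 12.20, 24.40, 12.20, 36.60]
χ² = (18−24.40)²/24.40 + (23−12.20)²/12.20 + (10−12.20)²/12.20 + (8−24.40)²/24.40 + (25−12.20)²/12.20 + (38−36.60)²/36.60 = 36.1421
df = 5
p-value (upper-tail) = 0.00000
At α=0.1: p < α → reject H₀

reject H₀: yes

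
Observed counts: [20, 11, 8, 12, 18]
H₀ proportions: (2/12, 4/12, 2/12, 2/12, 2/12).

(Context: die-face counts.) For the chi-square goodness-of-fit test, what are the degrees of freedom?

df = k − 1 = 5 − 1 = 4

degrees of freedom = 4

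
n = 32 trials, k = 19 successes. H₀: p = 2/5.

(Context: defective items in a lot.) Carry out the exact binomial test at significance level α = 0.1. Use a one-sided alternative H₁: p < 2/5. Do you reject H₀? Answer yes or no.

reject H₀: no

Exact binomial: n=32, k=19, p₀=2/5=0.4000
P(X≤19) from Σ C(n,i)·p₀^i·(1−p₀)^(n−i)
p-value (one-sided, H₁ less) = 0.99159
At α=0.1: p ≥ α → fail to reject H₀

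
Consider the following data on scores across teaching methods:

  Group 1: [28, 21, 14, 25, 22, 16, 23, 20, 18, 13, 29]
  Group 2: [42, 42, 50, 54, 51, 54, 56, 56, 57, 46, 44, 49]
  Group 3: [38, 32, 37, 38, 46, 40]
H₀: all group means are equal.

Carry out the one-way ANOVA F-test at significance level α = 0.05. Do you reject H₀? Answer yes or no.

reject H₀: yes

Group means [20.82, 50.08, 38.50], grand mean 36.586
SSB = Σnᵢ(x̄ᵢ−x̄)² = 4942.981; SSW = ΣΣ(x−x̄ᵢ)² = 720.053
MSB = 4942.981/2 = 2471.4907; MSW = 720.053/26 = 27.6943
F = MSB/MSW = 89.2417
df = (2, 26)
p-value (upper-tail) = 0.00000
At α=0.05: p < α → reject H₀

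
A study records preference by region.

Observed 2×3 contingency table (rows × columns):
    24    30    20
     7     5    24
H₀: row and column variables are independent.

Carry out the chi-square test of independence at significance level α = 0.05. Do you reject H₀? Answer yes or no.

Row totals [74, 36], col totals [31, 35, 44], n=110
χ² = (24−20.85)²/20.85 + (30−23.55)²/23.55 + (20−29.60)²/29.60 + (7−10.15)²/10.15 + (5−11.45)²/11.45 + (24−14.40)²/14.40 = 16.3696
df = 2
p-value (upper-tail) = 0.00028
At α=0.05: p < α → reject H₀

reject H₀: yes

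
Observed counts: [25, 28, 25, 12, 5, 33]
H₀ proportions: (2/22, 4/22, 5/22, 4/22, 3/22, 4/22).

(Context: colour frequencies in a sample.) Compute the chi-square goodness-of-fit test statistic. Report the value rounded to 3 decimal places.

n = 128; E_i = n·p_i = [11.64, 23.27, 29.09, 23.27, 17.45, 23.27]
χ² = (25−11.64)²/11.64 + (28−23.27)²/23.27 + (25−29.09)²/29.09 + (12−23.27)²/23.27 + (5−17.45)²/17.45 + (33−23.27)²/23.27 = 35.2956
df = 5

test statistic = 35.296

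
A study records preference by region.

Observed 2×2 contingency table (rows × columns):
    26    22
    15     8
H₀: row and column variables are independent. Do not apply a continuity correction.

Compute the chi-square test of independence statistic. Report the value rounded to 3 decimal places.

Row totals [48, 23], col totals [41, 30], n=71
χ² = (26−27.72)²/27.72 + (22−20.28)²/20.28 + (15−13.28)²/13.28 + (8−9.72)²/9.72 = 0.7782
df = 1

test statistic = 0.778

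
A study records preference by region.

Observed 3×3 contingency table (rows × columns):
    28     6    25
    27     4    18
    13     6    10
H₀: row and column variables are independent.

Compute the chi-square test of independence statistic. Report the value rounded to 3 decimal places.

Row totals [59, 49, 29], col totals [68, 16, 53], n=137
χ² = (28−29.28)²/29.28 + (6−6.89)²/6.89 + (25−22.82)²/22.82 + (27−24.32)²/24.32 + (4−5.72)²/5.72 + (18−18.96)²/18.96 + (13−14.39)²/14.39 + (6−3.39)²/3.39 + (10−11.22)²/11.22 = 3.5242
df = 4

test statistic = 3.524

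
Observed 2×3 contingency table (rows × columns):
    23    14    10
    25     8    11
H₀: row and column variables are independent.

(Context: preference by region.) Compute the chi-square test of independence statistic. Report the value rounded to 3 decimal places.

test statistic = 1.670

Row totals [47, 44], col totals [48, 22, 21], n=91
χ² = (23−24.79)²/24.79 + (14−11.36)²/11.36 + (10−10.85)²/10.85 + (25−23.21)²/23.21 + (8−10.64)²/10.64 + (11−10.15)²/10.15 = 1.6702
df = 2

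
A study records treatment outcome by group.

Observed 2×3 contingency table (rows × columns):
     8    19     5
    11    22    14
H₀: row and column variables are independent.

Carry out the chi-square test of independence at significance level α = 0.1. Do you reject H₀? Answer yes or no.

reject H₀: no

Row totals [32, 47], col totals [19, 41, 19], n=79
χ² = (8−7.70)²/7.70 + (19−16.61)²/16.61 + (5−7.70)²/7.70 + (11−11.30)²/11.30 + (22−24.39)²/24.39 + (14−11.30)²/11.30 = 2.1871
df = 2
p-value (upper-tail) = 0.33502
At α=0.1: p ≥ α → fail to reject H₀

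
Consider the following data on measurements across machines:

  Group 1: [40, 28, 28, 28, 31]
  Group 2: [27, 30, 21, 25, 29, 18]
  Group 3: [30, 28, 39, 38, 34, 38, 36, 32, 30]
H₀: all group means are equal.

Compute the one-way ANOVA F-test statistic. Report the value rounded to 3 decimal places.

Group means [31.00, 25.00, 33.89], grand mean 30.500
SSB = Σnᵢ(x̄ᵢ−x̄)² = 286.111; SSW = ΣΣ(x−x̄ᵢ)² = 350.889
MSB = 286.111/2 = 143.0556; MSW = 350.889/17 = 20.6405
F = MSB/MSW = 6.9308
df = (2, 17)

test statistic = 6.931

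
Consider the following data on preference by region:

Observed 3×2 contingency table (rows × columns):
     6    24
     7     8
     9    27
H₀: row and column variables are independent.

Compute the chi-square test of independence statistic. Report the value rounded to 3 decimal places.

test statistic = 3.747

Row totals [30, 15, 36], col totals [22, 59], n=81
χ² = (6−8.15)²/8.15 + (24−21.85)²/21.85 + (7−4.07)²/4.07 + (8−10.93)²/10.93 + (9−9.78)²/9.78 + (27−26.22)²/26.22 = 3.7473
df = 2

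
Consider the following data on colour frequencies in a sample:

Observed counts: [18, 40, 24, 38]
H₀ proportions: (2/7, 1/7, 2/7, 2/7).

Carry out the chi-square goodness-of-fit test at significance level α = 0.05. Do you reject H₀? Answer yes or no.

reject H₀: yes

n = 120; E_i = n·p_i = [34.29, 17.14, 34.29, 34.29]
χ² = (18−34.29)²/34.29 + (40−17.14)²/17.14 + (24−34.29)²/34.29 + (38−34.29)²/34.29 = 41.7000
df = 3
p-value (upper-tail) = 0.00000
At α=0.05: p < α → reject H₀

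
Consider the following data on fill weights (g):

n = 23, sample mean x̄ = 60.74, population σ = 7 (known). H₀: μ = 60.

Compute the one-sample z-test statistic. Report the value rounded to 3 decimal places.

test statistic = 0.507

SE = σ/√n = 7/√23 = 1.4596
z = (x̄−μ₀)/SE = (60.74−60)/1.4596 = 0.5070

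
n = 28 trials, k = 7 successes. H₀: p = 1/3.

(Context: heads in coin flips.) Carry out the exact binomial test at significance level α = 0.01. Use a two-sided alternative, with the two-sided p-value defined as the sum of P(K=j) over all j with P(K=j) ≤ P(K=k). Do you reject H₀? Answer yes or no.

reject H₀: no

Exact binomial: n=28, k=7, p₀=1/3=0.3333
P(X=j) = C(n,j)·p₀^j·(1−p₀)^(n−j); p = Σ P(X=j) over j with P(X=j) ≤ P(X=7)
p-value (two-sided) = 0.42583
At α=0.01: p ≥ α → fail to reject H₀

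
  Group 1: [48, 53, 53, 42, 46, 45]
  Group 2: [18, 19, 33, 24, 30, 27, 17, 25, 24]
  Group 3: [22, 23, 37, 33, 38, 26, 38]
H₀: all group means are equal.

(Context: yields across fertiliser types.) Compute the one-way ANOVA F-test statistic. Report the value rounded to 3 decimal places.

test statistic = 30.374

Group means [47.83, 24.11, 31.00], grand mean 32.773
SSB = Σnᵢ(x̄ᵢ−x̄)² = 2058.141; SSW = ΣΣ(x−x̄ᵢ)² = 643.722
MSB = 2058.141/2 = 1029.0707; MSW = 643.722/19 = 33.8801
F = MSB/MSW = 30.3739
df = (2, 19)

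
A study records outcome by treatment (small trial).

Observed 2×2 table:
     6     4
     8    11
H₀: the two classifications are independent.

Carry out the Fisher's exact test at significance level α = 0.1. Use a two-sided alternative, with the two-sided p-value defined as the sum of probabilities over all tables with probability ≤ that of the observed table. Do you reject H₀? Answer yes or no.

Margins: r₁=10, r₂=19, c₁=14, c₂=15, n=29
p_obs = C(10,6)·C(19,8)/C(29,14); sum pmf over tables with pmf ≤ p_obs
p-value (two-sided) = 0.44973
At α=0.1: p ≥ α → fail to reject H₀

reject H₀: no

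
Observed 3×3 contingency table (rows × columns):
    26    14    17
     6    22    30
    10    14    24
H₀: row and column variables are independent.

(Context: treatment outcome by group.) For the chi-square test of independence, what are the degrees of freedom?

degrees of freedom = 4

df = (r−1)(c−1) = (3−1)·(3−1) = 4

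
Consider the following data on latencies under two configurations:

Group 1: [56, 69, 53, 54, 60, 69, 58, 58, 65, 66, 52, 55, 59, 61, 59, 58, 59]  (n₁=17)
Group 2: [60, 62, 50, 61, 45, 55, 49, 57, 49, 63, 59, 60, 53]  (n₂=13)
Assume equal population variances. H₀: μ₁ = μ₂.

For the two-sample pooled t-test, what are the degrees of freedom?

df = n₁ + n₂ − 2 = 17 + 13 − 2 = 28

degrees of freedom = 28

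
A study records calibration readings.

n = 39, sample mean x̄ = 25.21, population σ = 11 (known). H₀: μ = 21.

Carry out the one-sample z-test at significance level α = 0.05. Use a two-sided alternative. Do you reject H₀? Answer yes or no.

reject H₀: yes

SE = σ/√n = 11/√39 = 1.7614
z = (x̄−μ₀)/SE = (25.21−21)/1.7614 = 2.3901
p-value (two-sided) = 0.01684
At α=0.05: p < α → reject H₀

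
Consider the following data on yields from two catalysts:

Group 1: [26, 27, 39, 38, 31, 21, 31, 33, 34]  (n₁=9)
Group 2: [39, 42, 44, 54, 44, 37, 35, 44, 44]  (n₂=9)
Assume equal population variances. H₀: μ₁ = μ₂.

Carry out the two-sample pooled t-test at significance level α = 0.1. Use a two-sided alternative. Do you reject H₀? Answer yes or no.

reject H₀: yes

x̄₁=31.111, s₁=5.776, n₁=9
x̄₂=42.556, s₂=5.480, n₂=9
s_p² = [8·5.776² + 8·5.480²]/16 = 31.6944
SE = √(s_p²·(1/9+1/9)) = 2.6539
t = (31.111−42.556)/2.6539 = -4.3123
df = 16
p-value (two-sided) = 0.00054
At α=0.1: p < α → reject H₀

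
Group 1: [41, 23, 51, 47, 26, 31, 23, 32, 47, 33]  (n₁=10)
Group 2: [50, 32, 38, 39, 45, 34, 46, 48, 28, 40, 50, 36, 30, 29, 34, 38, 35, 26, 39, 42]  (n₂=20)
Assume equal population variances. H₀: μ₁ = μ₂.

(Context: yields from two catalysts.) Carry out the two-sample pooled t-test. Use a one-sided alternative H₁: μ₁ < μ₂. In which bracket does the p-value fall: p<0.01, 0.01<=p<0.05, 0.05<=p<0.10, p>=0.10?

p-value bracket: p>=0.10

x̄₁=35.400, s₁=10.416, n₁=10
x̄₂=37.950, s₂=7.229, n₂=20
s_p² = [9·10.416² + 19·7.229²]/28 = 70.3339
SE = √(s_p²·(1/10+1/20)) = 3.2481
t = (35.400−37.950)/3.2481 = -0.7851
df = 28
p-value (one-sided, H₁ less) = 0.21950
→ bracket: p>=0.10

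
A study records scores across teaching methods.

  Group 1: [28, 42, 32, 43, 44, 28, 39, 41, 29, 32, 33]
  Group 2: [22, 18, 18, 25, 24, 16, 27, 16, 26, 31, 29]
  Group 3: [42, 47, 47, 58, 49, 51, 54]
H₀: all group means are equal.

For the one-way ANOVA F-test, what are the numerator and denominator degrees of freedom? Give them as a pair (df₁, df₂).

degrees of freedom = [2, 26]

k = 3 groups, N = 29 total
df = (k−1, N−k) = (3−1, 29−3) = (2, 26)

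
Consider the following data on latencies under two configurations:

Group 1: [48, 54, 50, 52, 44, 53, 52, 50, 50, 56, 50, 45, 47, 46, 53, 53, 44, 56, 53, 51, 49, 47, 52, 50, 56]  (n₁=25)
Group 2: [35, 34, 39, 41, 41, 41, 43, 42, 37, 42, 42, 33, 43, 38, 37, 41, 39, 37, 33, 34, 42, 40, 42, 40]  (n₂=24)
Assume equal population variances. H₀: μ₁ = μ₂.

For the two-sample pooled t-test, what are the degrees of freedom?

df = n₁ + n₂ − 2 = 25 + 24 − 2 = 47

degrees of freedom = 47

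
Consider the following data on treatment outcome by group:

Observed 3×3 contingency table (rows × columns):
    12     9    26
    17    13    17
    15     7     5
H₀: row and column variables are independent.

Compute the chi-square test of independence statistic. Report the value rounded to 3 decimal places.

Row totals [47, 47, 27], col totals [44, 29, 48], n=121
χ² = (12−17.09)²/17.09 + (9−11.26)²/11.26 + (26−18.64)²/18.64 + (17−17.09)²/17.09 + (13−11.26)²/11.26 + (17−18.64)²/18.64 + (15−9.82)²/9.82 + (7−6.47)²/6.47 + (5−10.71)²/10.71 = 11.1093
df = 4

test statistic = 11.109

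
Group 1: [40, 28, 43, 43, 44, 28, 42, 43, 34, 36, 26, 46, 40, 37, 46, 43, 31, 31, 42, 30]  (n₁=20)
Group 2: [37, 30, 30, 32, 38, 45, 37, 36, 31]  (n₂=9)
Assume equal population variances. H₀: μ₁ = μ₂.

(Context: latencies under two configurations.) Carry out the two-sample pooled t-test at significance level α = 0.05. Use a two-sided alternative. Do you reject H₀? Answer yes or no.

reject H₀: no

x̄₁=37.650, s₁=6.604, n₁=20
x̄₂=35.111, s₂=4.910, n₂=9
s_p² = [19·6.604² + 8·4.910²]/27 = 37.8311
SE = √(s_p²·(1/20+1/9)) = 2.4688
t = (37.650−35.111)/2.4688 = 1.0284
df = 27
p-value (two-sided) = 0.31289
At α=0.05: p ≥ α → fail to reject H₀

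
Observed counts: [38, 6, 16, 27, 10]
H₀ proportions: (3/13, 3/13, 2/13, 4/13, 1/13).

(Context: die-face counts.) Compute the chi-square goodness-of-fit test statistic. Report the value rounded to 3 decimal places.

test statistic = 24.099

n = 97; E_i = n·p_i = [22.38, 22.38, 14.92, 29.85, 7.46]
χ² = (38−22.38)²/22.38 + (6−22.38)²/22.38 + (16−14.92)²/14.92 + (27−29.85)²/29.85 + (10−7.46)²/7.46 = 24.0988
df = 4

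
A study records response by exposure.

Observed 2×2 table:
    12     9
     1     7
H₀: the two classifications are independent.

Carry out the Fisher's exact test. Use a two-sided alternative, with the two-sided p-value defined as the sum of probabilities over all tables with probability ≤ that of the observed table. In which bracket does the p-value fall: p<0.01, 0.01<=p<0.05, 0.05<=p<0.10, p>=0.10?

Margins: r₁=21, r₂=8, c₁=13, c₂=16, n=29
p_obs = C(21,12)·C(8,1)/C(29,13); sum pmf over tables with pmf ≤ p_obs
p-value (two-sided) = 0.04434
→ bracket: 0.01<=p<0.05

p-value bracket: 0.01<=p<0.05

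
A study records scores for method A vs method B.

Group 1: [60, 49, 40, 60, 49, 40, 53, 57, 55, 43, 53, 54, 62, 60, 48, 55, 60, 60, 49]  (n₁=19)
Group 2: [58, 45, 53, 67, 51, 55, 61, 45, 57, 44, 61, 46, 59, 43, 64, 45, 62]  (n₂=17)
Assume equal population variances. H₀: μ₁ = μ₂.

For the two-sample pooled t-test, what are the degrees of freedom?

degrees of freedom = 34

df = n₁ + n₂ − 2 = 19 + 17 − 2 = 34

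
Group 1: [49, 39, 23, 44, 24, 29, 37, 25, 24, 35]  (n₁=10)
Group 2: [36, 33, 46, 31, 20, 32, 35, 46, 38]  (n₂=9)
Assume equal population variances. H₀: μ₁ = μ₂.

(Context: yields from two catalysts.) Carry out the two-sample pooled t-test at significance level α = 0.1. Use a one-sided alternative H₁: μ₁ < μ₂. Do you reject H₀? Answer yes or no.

x̄₁=32.900, s₁=9.279, n₁=10
x̄₂=35.222, s₂=7.949, n₂=9
s_p² = [9·9.279² + 8·7.949²]/17 = 75.3209
SE = √(s_p²·(1/10+1/9)) = 3.9876
t = (32.900−35.222)/3.9876 = -0.5824
df = 17
p-value (one-sided, H₁ less) = 0.28398
At α=0.1: p ≥ α → fail to reject H₀

reject H₀: no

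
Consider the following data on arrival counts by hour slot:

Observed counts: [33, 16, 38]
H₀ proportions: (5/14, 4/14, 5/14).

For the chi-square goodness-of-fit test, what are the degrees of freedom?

df = k − 1 = 3 − 1 = 2

degrees of freedom = 2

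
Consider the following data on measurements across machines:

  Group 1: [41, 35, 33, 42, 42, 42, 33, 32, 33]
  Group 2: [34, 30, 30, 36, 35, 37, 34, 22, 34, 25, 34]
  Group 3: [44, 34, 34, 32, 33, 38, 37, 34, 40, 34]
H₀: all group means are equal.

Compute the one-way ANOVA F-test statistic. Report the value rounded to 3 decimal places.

test statistic = 3.915

Group means [37.00, 31.91, 36.00], grand mean 34.800
SSB = Σnᵢ(x̄ᵢ−x̄)² = 149.891; SSW = ΣΣ(x−x̄ᵢ)² = 516.909
MSB = 149.891/2 = 74.9455; MSW = 516.909/27 = 19.1448
F = MSB/MSW = 3.9147
df = (2, 27)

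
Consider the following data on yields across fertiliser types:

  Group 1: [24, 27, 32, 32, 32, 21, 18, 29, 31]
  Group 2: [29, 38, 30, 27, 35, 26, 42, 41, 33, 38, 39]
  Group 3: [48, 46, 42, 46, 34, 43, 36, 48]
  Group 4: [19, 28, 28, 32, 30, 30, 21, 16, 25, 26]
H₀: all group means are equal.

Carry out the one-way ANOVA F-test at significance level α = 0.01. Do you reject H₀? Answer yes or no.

reject H₀: yes

Group means [27.33, 34.36, 42.88, 25.50], grand mean 32.158
SSB = Σnᵢ(x̄ᵢ−x̄)² = 1625.132; SSW = ΣΣ(x−x̄ᵢ)² = 991.920
MSB = 1625.132/3 = 541.7107; MSW = 991.920/34 = 29.1741
F = MSB/MSW = 18.5682
df = (3, 34)
p-value (upper-tail) = 0.00000
At α=0.01: p < α → reject H₀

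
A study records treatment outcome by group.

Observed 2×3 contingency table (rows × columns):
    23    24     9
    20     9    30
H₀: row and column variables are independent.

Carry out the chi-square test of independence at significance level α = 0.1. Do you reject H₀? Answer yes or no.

reject H₀: yes

Row totals [56, 59], col totals [43, 33, 39], n=115
χ² = (23−20.94)²/20.94 + (24−16.07)²/16.07 + (9−18.99)²/18.99 + (20−22.06)²/22.06 + (9−16.93)²/16.93 + (30−20.01)²/20.01 = 18.2693
df = 2
p-value (upper-tail) = 0.00011
At α=0.1: p < α → reject H₀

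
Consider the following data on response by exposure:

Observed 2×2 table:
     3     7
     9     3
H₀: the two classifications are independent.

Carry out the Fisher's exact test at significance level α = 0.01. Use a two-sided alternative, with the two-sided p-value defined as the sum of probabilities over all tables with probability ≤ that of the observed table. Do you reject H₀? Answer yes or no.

reject H₀: no

Margins: r₁=10, r₂=12, c₁=12, c₂=10, n=22
p_obs = C(10,3)·C(12,9)/C(22,12); sum pmf over tables with pmf ≤ p_obs
p-value (two-sided) = 0.08356
At α=0.01: p ≥ α → fail to reject H₀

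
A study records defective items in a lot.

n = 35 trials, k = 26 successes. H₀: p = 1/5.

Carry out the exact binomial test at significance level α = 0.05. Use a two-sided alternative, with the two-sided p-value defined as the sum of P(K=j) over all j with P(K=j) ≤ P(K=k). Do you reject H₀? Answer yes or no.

Exact binomial: n=35, k=26, p₀=1/5=0.2000
P(X=j) = C(n,j)·p₀^j·(1−p₀)^(n−j); p = Σ P(X=j) over j with P(X=j) ≤ P(X=26)
p-value (two-sided) = 0.00000
At α=0.05: p < α → reject H₀

reject H₀: yes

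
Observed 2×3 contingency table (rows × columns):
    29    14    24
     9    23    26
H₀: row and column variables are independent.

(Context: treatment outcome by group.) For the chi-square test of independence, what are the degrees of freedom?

degrees of freedom = 2

df = (r−1)(c−1) = (2−1)·(3−1) = 2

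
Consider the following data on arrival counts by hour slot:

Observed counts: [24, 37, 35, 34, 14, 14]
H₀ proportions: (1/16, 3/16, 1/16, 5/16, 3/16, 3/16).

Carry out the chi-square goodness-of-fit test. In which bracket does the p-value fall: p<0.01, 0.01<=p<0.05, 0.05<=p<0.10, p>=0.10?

p-value bracket: p<0.01

n = 158; E_i = n·p_i = [9.88, 29.62, 9.88, 49.38, 29.62, 29.62]
χ² = (24−9.88)²/9.88 + (37−29.62)²/29.62 + (35−9.88)²/9.88 + (34−49.38)²/49.38 + (14−29.62)²/29.62 + (14−29.62)²/29.62 = 107.2354
df = 5
p-value (upper-tail) = 0.00000
→ bracket: p<0.01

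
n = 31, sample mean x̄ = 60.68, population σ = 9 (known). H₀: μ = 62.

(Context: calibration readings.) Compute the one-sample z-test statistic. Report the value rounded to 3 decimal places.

test statistic = -0.817

SE = σ/√n = 9/√31 = 1.6164
z = (x̄−μ₀)/SE = (60.68−62)/1.6164 = -0.8166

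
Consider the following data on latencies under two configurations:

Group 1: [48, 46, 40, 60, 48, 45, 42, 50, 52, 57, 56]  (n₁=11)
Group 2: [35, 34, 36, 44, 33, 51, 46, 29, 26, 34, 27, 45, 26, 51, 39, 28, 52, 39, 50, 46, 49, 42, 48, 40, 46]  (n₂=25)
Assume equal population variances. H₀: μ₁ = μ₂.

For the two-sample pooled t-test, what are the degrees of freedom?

df = n₁ + n₂ − 2 = 11 + 25 − 2 = 34

degrees of freedom = 34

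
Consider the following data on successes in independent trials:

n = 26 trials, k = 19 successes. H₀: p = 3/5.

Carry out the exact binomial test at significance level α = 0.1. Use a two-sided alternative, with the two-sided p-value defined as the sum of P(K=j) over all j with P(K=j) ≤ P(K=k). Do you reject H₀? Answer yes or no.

Exact binomial: n=26, k=19, p₀=3/5=0.6000
P(X=j) = C(n,j)·p₀^j·(1−p₀)^(n−j); p = Σ P(X=j) over j with P(X=j) ≤ P(X=19)
p-value (two-sided) = 0.22974
At α=0.1: p ≥ α → fail to reject H₀

reject H₀: no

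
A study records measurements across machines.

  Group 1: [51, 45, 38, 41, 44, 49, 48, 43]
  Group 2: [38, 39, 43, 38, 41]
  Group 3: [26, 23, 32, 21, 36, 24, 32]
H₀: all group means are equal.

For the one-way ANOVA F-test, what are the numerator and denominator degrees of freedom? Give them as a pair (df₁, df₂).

degrees of freedom = [2, 17]

k = 3 groups, N = 20 total
df = (k−1, N−k) = (3−1, 20−3) = (2, 17)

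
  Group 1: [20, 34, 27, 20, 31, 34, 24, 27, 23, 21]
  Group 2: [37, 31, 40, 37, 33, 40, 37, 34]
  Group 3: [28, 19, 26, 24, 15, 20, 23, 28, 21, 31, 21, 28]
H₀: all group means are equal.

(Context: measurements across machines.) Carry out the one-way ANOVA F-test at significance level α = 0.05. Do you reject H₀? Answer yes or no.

Group means [26.10, 36.12, 23.67], grand mean 27.800
SSB = Σnᵢ(x̄ᵢ−x̄)² = 788.358; SSW = ΣΣ(x−x̄ᵢ)² = 578.442
MSB = 788.358/2 = 394.1792; MSW = 578.442/27 = 21.4238
F = MSB/MSW = 18.3992
df = (2, 27)
p-value (upper-tail) = 0.00001
At α=0.05: p < α → reject H₀

reject H₀: yes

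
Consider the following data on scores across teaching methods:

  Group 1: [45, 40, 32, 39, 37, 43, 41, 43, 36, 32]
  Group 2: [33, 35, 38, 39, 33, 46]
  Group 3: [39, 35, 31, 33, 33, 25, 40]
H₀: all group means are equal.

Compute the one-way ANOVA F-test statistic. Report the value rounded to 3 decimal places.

Group means [38.80, 37.33, 33.71], grand mean 36.870
SSB = Σnᵢ(x̄ᵢ−x̄)² = 108.247; SSW = ΣΣ(x−x̄ᵢ)² = 458.362
MSB = 108.247/2 = 54.1234; MSW = 458.362/20 = 22.9181
F = MSB/MSW = 2.3616
df = (2, 20)

test statistic = 2.362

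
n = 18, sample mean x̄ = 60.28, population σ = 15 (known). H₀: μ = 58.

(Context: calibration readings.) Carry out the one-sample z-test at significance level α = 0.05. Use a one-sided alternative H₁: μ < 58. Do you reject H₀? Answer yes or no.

reject H₀: no

SE = σ/√n = 15/√18 = 3.5355
z = (x̄−μ₀)/SE = (60.28−58)/3.5355 = 0.6449
p-value (one-sided, H₁ less) = 0.74050
At α=0.05: p ≥ α → fail to reject H₀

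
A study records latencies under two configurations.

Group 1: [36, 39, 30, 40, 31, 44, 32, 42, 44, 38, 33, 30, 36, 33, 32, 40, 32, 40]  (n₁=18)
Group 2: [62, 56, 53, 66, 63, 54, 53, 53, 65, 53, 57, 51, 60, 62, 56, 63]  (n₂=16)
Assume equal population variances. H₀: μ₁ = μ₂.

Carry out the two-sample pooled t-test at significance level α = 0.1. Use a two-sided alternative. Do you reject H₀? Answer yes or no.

reject H₀: yes

x̄₁=36.222, s₁=4.772, n₁=18
x̄₂=57.938, s₂=4.986, n₂=16
s_p² = [17·4.772² + 15·4.986²]/32 = 23.7515
SE = √(s_p²·(1/18+1/16)) = 1.6745
t = (36.222−57.938)/1.6745 = -12.9681
df = 32
p-value (two-sided) = 0.00000
At α=0.1: p < α → reject H₀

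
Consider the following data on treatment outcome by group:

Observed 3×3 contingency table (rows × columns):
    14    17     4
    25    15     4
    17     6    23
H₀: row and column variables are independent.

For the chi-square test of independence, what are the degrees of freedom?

degrees of freedom = 4

df = (r−1)(c−1) = (3−1)·(3−1) = 4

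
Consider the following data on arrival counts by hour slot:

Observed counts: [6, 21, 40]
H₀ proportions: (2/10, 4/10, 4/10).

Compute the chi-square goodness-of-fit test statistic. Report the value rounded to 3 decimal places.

test statistic = 11.843

n = 67; E_i = n·p_i = [13.40, 26.80, 26.80]
χ² = (6−13.40)²/13.40 + (21−26.80)²/26.80 + (40−26.80)²/26.80 = 11.8433
df = 2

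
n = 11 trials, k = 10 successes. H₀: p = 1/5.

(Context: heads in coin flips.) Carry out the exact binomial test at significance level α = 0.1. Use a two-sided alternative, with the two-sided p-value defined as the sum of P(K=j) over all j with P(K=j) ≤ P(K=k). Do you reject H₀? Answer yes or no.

Exact binomial: n=11, k=10, p₀=1/5=0.2000
P(X=j) = C(n,j)·p₀^j·(1−p₀)^(n−j); p = Σ P(X=j) over j with P(X=j) ≤ P(X=10)
p-value (two-sided) = 0.00000
At α=0.1: p < α → reject H₀

reject H₀: yes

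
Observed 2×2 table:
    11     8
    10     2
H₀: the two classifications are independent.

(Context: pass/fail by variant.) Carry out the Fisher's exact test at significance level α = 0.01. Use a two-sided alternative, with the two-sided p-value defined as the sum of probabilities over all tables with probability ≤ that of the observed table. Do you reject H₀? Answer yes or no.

reject H₀: no

Margins: r₁=19, r₂=12, c₁=21, c₂=10, n=31
p_obs = C(19,11)·C(12,10)/C(31,21); sum pmf over tables with pmf ≤ p_obs
p-value (two-sided) = 0.23961
At α=0.01: p ≥ α → fail to reject H₀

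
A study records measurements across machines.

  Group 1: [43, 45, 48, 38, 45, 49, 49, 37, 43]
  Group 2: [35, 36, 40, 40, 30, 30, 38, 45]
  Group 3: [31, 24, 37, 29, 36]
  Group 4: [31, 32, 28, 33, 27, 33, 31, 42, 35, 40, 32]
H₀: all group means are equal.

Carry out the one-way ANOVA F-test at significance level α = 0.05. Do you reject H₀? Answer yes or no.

reject H₀: yes

Group means [44.11, 36.75, 31.40, 33.09], grand mean 36.727
SSB = Σnᵢ(x̄ᵢ−x̄)² = 778.047; SSW = ΣΣ(x−x̄ᵢ)² = 658.498
MSB = 778.047/3 = 259.3492; MSW = 658.498/29 = 22.7068
F = MSB/MSW = 11.4216
df = (3, 29)
p-value (upper-tail) = 0.00004
At α=0.05: p < α → reject H₀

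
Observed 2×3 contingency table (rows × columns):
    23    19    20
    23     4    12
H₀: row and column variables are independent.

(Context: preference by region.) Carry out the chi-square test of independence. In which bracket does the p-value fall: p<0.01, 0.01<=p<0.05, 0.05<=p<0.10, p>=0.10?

Row totals [62, 39], col totals [46, 23, 32], n=101
χ² = (23−28.24)²/28.24 + (19−14.12)²/14.12 + (20−19.64)²/19.64 + (23−17.76)²/17.76 + (4−8.88)²/8.88 + (12−12.36)²/12.36 = 6.9030
df = 2
p-value (upper-tail) = 0.03170
→ bracket: 0.01<=p<0.05

p-value bracket: 0.01<=p<0.05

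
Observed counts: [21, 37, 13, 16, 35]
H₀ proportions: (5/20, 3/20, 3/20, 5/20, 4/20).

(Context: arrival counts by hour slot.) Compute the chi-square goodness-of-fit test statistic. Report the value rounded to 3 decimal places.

test statistic = 35.101

n = 122; E_i = n·p_i = [30.50, 18.30, 18.30, 30.50, 24.40]
χ² = (21−30.50)²/30.50 + (37−18.30)²/18.30 + (13−18.30)²/18.30 + (16−30.50)²/30.50 + (35−24.40)²/24.40 = 35.1011
df = 4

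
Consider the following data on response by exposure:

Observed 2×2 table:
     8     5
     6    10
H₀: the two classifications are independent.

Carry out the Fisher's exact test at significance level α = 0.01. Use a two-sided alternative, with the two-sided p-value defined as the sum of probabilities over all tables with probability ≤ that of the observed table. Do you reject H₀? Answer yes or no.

reject H₀: no

Margins: r₁=13, r₂=16, c₁=14, c₂=15, n=29
p_obs = C(13,8)·C(16,6)/C(29,14); sum pmf over tables with pmf ≤ p_obs
p-value (two-sided) = 0.27230
At α=0.01: p ≥ α → fail to reject H₀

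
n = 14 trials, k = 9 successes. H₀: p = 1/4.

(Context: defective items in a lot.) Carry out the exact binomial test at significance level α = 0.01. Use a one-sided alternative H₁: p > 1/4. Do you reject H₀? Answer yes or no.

Exact binomial: n=14, k=9, p₀=1/4=0.2500
P(X≥9) from Σ C(n,i)·p₀^i·(1−p₀)^(n−i)
p-value (one-sided, H₁ greater) = 0.00215
At α=0.01: p < α → reject H₀

reject H₀: yes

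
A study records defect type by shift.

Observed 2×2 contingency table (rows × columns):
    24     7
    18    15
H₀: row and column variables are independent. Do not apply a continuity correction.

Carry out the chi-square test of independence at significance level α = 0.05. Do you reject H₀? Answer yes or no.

Row totals [31, 33], col totals [42, 22], n=64
χ² = (24−20.34)²/20.34 + (7−10.66)²/10.66 + (18−21.66)²/21.66 + (15−11.34)²/11.34 = 3.7074
df = 1
p-value (upper-tail) = 0.05417
At α=0.05: p ≥ α → fail to reject H₀

reject H₀: no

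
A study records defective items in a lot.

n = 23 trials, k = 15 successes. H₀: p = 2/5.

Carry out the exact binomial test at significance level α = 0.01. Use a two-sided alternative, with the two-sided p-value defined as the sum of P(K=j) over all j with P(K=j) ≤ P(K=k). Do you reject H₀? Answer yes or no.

reject H₀: no

Exact binomial: n=23, k=15, p₀=2/5=0.4000
P(X=j) = C(n,j)·p₀^j·(1−p₀)^(n−j); p = Σ P(X=j) over j with P(X=j) ≤ P(X=15)
p-value (two-sided) = 0.01798
At α=0.01: p ≥ α → fail to reject H₀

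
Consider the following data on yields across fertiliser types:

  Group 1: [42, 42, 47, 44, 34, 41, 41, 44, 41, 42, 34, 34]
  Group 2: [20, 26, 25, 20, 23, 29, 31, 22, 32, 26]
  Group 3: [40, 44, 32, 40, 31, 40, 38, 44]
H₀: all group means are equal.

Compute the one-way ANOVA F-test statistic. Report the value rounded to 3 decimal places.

Group means [40.50, 25.40, 38.62], grand mean 34.967
SSB = Σnᵢ(x̄ᵢ−x̄)² = 1389.692; SSW = ΣΣ(x−x̄ᵢ)² = 531.275
MSB = 1389.692/2 = 694.8458; MSW = 531.275/27 = 19.6769
F = MSB/MSW = 35.3129
df = (2, 27)

test statistic = 35.313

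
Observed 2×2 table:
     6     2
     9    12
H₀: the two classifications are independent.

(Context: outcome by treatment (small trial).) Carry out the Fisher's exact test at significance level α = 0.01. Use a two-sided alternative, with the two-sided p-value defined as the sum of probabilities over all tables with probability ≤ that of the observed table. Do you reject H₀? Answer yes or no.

reject H₀: no

Margins: r₁=8, r₂=21, c₁=15, c₂=14, n=29
p_obs = C(8,6)·C(21,9)/C(29,15); sum pmf over tables with pmf ≤ p_obs
p-value (two-sided) = 0.21476
At α=0.01: p ≥ α → fail to reject H₀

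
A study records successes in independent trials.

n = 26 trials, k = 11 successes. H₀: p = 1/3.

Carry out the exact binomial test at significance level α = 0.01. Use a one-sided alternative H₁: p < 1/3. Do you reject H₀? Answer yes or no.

reject H₀: no

Exact binomial: n=26, k=11, p₀=1/3=0.3333
P(X≤11) from Σ C(n,i)·p₀^i·(1−p₀)^(n−i)
p-value (one-sided, H₁ less) = 0.87948
At α=0.01: p ≥ α → fail to reject H₀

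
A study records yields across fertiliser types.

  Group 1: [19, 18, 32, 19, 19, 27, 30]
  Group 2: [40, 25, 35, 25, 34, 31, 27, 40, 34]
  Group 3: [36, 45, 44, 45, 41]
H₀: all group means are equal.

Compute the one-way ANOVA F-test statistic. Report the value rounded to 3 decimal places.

Group means [23.43, 32.33, 42.20], grand mean 31.714
SSB = Σnᵢ(x̄ᵢ−x̄)² = 1033.771; SSW = ΣΣ(x−x̄ᵢ)² = 544.514
MSB = 1033.771/2 = 516.8857; MSW = 544.514/18 = 30.2508
F = MSB/MSW = 17.0867
df = (2, 18)

test statistic = 17.087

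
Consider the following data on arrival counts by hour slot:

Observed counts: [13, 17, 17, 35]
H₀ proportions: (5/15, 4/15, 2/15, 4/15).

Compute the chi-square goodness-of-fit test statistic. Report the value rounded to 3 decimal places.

n = 82; E_i = n·p_i = [27.33, 21.87, 10.93, 21.87]
χ² = (13−27.33)²/27.33 + (17−21.87)²/21.87 + (17−10.93)²/10.93 + (35−21.87)²/21.87 = 19.8537
df = 3

test statistic = 19.854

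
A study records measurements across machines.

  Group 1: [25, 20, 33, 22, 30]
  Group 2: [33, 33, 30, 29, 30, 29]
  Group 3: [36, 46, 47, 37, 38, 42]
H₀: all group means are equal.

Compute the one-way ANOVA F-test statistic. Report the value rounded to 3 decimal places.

test statistic = 18.725

Group means [26.00, 30.67, 41.00], grand mean 32.941
SSB = Σnᵢ(x̄ᵢ−x̄)² = 661.608; SSW = ΣΣ(x−x̄ᵢ)² = 247.333
MSB = 661.608/2 = 330.8039; MSW = 247.333/14 = 17.6667
F = MSB/MSW = 18.7248
df = (2, 14)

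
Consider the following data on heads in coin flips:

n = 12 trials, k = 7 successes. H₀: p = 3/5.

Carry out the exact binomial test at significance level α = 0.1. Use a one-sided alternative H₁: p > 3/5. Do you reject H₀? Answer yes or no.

Exact binomial: n=12, k=7, p₀=3/5=0.6000
P(X≥7) from Σ C(n,i)·p₀^i·(1−p₀)^(n−i)
p-value (one-sided, H₁ greater) = 0.66521
At α=0.1: p ≥ α → fail to reject H₀

reject H₀: no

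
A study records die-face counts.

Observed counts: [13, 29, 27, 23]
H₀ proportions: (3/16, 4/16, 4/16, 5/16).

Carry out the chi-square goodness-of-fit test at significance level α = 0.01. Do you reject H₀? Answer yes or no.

reject H₀: no

n = 92; E_i = n·p_i = [17.25, 23.00, 23.00, 28.75]
χ² = (13−17.25)²/17.25 + (29−23.00)²/23.00 + (27−23.00)²/23.00 + (23−28.75)²/28.75 = 4.4580
df = 3
p-value (upper-tail) = 0.21607
At α=0.01: p ≥ α → fail to reject H₀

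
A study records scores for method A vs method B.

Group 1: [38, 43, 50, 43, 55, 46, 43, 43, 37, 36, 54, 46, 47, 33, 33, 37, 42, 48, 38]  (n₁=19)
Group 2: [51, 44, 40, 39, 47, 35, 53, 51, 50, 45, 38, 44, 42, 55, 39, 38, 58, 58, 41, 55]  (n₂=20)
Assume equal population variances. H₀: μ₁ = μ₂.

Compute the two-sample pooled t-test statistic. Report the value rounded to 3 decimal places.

test statistic = -1.553

x̄₁=42.737, s₁=6.428, n₁=19
x̄₂=46.150, s₂=7.250, n₂=20
s_p² = [18·6.428² + 19·7.250²]/37 = 47.0874
SE = √(s_p²·(1/19+1/20)) = 2.1983
t = (42.737−46.150)/2.1983 = -1.5526
df = 37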